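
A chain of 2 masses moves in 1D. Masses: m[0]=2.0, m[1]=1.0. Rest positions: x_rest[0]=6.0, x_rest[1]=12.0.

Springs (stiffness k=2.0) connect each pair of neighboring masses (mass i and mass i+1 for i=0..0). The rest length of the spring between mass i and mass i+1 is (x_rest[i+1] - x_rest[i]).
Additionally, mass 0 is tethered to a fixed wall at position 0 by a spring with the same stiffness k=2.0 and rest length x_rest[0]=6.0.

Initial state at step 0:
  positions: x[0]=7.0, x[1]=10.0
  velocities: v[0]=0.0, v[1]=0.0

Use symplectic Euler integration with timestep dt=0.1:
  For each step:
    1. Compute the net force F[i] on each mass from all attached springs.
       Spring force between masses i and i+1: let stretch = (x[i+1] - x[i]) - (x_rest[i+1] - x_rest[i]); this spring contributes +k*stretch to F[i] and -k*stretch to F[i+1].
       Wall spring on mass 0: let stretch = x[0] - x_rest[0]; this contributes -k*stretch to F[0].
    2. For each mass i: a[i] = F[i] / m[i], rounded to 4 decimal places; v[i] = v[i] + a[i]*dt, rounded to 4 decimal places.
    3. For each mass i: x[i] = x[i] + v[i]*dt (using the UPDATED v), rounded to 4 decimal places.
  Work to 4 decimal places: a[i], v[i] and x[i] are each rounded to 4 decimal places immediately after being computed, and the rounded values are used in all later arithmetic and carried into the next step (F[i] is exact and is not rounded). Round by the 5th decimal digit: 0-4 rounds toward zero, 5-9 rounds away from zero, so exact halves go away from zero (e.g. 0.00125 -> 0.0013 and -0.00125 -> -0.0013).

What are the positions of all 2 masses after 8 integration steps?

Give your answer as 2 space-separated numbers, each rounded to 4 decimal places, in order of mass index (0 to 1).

Step 0: x=[7.0000 10.0000] v=[0.0000 0.0000]
Step 1: x=[6.9600 10.0600] v=[-0.4000 0.6000]
Step 2: x=[6.8814 10.1780] v=[-0.7860 1.1800]
Step 3: x=[6.7670 10.3501] v=[-1.1445 1.7207]
Step 4: x=[6.6207 10.5705] v=[-1.4629 2.2041]
Step 5: x=[6.4477 10.8319] v=[-1.7300 2.6141]
Step 6: x=[6.2541 11.1256] v=[-1.9364 2.9373]
Step 7: x=[6.0466 11.4419] v=[-2.0747 3.1630]
Step 8: x=[5.8326 11.7703] v=[-2.1398 3.2839]

Answer: 5.8326 11.7703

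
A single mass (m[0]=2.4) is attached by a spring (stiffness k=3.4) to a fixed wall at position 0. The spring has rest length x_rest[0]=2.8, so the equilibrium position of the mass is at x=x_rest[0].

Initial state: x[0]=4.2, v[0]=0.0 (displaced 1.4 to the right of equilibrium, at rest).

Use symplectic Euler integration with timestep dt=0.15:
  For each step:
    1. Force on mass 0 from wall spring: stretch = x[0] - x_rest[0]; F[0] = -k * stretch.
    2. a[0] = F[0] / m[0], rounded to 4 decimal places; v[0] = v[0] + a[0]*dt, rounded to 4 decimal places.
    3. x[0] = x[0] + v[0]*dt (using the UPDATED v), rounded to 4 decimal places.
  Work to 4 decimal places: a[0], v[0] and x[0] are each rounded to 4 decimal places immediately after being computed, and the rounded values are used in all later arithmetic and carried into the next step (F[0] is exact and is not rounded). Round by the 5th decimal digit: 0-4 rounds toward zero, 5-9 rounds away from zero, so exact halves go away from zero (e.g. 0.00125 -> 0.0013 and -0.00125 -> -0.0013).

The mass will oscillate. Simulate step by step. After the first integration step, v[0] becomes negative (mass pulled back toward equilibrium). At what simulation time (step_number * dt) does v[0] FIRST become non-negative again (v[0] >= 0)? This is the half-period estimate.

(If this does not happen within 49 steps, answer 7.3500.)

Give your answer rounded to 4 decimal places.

Answer: 2.7000

Derivation:
Step 0: x=[4.2000] v=[0.0000]
Step 1: x=[4.1554] v=[-0.2975]
Step 2: x=[4.0676] v=[-0.5855]
Step 3: x=[3.9394] v=[-0.8549]
Step 4: x=[3.7749] v=[-1.0970]
Step 5: x=[3.5793] v=[-1.3042]
Step 6: x=[3.3588] v=[-1.4698]
Step 7: x=[3.1205] v=[-1.5885]
Step 8: x=[2.8720] v=[-1.6566]
Step 9: x=[2.6212] v=[-1.6719]
Step 10: x=[2.3761] v=[-1.6339]
Step 11: x=[2.1445] v=[-1.5438]
Step 12: x=[1.9338] v=[-1.4045]
Step 13: x=[1.7507] v=[-1.2204]
Step 14: x=[1.6011] v=[-0.9974]
Step 15: x=[1.4897] v=[-0.7426]
Step 16: x=[1.4201] v=[-0.4642]
Step 17: x=[1.3945] v=[-0.1710]
Step 18: x=[1.4137] v=[0.1277]
First v>=0 after going negative at step 18, time=2.7000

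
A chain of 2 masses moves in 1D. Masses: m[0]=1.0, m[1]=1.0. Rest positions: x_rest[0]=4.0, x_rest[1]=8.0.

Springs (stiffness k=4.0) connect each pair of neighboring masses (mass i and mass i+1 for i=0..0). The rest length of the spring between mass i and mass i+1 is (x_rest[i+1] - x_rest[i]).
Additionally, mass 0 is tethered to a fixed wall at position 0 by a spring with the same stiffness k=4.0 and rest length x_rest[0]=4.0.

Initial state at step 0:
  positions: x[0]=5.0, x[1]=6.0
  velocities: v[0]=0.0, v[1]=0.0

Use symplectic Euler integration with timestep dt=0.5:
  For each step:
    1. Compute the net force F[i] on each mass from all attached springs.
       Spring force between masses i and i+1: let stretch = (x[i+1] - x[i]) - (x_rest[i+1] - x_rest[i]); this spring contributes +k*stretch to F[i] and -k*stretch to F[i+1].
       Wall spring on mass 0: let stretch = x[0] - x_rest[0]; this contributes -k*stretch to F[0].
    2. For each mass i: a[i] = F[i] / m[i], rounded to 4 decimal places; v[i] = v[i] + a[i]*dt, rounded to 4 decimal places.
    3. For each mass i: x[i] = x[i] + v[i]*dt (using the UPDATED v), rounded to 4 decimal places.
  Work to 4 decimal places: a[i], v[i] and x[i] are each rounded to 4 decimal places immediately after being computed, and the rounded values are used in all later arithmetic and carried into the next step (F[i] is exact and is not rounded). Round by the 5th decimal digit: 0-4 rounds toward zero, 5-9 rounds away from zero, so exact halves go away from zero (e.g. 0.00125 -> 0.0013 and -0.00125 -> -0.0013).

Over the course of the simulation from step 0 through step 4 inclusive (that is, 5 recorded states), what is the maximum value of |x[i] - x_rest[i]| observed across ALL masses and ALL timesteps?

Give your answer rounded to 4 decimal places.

Step 0: x=[5.0000 6.0000] v=[0.0000 0.0000]
Step 1: x=[1.0000 9.0000] v=[-8.0000 6.0000]
Step 2: x=[4.0000 8.0000] v=[6.0000 -2.0000]
Step 3: x=[7.0000 7.0000] v=[6.0000 -2.0000]
Step 4: x=[3.0000 10.0000] v=[-8.0000 6.0000]
Max displacement = 3.0000

Answer: 3.0000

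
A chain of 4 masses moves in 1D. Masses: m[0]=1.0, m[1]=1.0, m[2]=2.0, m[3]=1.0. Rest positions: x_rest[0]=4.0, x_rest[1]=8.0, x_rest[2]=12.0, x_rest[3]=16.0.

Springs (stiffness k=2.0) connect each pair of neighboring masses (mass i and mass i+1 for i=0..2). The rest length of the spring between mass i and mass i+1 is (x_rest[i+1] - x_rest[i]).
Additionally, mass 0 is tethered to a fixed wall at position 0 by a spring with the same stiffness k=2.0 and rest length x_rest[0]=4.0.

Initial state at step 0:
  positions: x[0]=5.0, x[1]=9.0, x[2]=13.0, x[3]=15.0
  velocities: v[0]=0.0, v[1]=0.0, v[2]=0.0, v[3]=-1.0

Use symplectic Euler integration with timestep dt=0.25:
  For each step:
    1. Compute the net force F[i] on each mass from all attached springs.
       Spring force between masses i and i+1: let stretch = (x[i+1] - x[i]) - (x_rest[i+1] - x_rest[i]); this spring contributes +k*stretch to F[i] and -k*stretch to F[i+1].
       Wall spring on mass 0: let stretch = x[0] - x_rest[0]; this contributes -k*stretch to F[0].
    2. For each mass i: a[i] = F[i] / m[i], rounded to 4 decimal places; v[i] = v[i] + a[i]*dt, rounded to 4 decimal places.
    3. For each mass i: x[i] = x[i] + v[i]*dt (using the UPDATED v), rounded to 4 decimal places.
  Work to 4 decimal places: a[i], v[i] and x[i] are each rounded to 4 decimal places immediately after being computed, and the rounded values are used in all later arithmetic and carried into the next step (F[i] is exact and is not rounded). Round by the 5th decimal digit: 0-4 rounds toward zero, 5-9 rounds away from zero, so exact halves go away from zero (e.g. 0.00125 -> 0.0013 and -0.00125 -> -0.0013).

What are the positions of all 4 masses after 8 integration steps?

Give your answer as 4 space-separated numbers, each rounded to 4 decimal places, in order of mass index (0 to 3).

Step 0: x=[5.0000 9.0000 13.0000 15.0000] v=[0.0000 0.0000 0.0000 -1.0000]
Step 1: x=[4.8750 9.0000 12.8750 15.0000] v=[-0.5000 0.0000 -0.5000 0.0000]
Step 2: x=[4.6563 8.9688 12.6406 15.2344] v=[-0.8750 -0.1250 -0.9375 0.9375]
Step 3: x=[4.3946 8.8575 12.3389 15.6446] v=[-1.0469 -0.4454 -1.2070 1.6406]
Step 4: x=[4.1414 8.6235 12.0262 16.1416] v=[-1.0128 -0.9362 -1.2509 1.9878]
Step 5: x=[3.9308 8.2545 11.7580 16.6241] v=[-0.8425 -1.4759 -1.0727 1.9301]
Step 6: x=[3.7693 7.7830 11.5750 16.9984] v=[-0.6461 -1.8860 -0.7321 1.4971]
Step 7: x=[3.6383 7.2838 11.4939 17.1948] v=[-0.5239 -1.9969 -0.3243 0.7854]
Step 8: x=[3.5082 6.8552 11.5060 17.1785] v=[-0.5203 -1.7146 0.0484 -0.0651]

Answer: 3.5082 6.8552 11.5060 17.1785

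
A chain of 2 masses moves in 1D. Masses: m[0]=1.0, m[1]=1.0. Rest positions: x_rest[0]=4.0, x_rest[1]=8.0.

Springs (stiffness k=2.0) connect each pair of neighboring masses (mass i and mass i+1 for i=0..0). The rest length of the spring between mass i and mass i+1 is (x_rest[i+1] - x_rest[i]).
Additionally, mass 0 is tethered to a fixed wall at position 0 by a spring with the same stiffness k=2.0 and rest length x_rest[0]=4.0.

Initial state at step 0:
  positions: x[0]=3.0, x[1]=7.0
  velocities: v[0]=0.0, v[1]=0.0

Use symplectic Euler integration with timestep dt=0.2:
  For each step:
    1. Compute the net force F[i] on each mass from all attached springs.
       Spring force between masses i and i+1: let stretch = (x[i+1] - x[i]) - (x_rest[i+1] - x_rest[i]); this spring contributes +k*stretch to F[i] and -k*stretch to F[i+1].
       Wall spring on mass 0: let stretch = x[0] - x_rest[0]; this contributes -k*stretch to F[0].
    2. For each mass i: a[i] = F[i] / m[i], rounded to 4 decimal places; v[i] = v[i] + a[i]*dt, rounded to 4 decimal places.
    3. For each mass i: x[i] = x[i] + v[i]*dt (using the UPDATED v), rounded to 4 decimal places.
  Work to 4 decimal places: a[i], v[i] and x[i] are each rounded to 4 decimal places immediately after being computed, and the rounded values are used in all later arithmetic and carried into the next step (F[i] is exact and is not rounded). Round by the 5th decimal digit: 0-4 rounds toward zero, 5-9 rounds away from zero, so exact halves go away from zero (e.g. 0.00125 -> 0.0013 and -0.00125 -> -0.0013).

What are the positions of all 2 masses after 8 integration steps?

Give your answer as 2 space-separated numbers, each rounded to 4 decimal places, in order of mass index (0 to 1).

Answer: 4.1410 7.7781

Derivation:
Step 0: x=[3.0000 7.0000] v=[0.0000 0.0000]
Step 1: x=[3.0800 7.0000] v=[0.4000 0.0000]
Step 2: x=[3.2272 7.0064] v=[0.7360 0.0320]
Step 3: x=[3.4186 7.0305] v=[0.9568 0.1203]
Step 4: x=[3.6254 7.0856] v=[1.0341 0.2755]
Step 5: x=[3.8190 7.1839] v=[0.9680 0.4914]
Step 6: x=[3.9763 7.3330] v=[0.7864 0.7454]
Step 7: x=[4.0840 7.5335] v=[0.5386 1.0027]
Step 8: x=[4.1410 7.7781] v=[0.2848 1.2229]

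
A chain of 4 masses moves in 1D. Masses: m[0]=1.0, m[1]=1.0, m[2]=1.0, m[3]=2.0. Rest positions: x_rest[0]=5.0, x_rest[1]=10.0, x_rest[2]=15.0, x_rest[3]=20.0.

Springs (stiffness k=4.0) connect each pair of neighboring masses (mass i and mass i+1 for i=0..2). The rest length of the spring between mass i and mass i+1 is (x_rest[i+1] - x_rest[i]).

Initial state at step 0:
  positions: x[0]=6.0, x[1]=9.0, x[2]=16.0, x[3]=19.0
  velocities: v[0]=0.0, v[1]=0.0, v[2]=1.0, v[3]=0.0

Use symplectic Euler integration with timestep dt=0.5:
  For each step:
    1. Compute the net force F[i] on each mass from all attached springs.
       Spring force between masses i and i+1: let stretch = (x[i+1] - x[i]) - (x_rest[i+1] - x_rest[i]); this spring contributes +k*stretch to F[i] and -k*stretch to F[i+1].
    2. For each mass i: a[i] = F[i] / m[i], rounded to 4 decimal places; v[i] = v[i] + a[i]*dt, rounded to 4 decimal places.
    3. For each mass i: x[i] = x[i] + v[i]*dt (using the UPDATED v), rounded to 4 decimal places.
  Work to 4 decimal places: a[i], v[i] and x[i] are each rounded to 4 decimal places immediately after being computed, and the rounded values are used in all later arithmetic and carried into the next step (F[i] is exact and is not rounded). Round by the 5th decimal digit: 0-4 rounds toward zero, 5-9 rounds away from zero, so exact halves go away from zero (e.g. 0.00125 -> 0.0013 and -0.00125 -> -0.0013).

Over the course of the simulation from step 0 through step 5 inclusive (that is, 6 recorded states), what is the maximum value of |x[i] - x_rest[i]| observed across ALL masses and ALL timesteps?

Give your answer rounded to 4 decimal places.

Step 0: x=[6.0000 9.0000 16.0000 19.0000] v=[0.0000 0.0000 1.0000 0.0000]
Step 1: x=[4.0000 13.0000 12.5000 20.0000] v=[-4.0000 8.0000 -7.0000 2.0000]
Step 2: x=[6.0000 7.5000 17.0000 19.7500] v=[4.0000 -11.0000 9.0000 -0.5000]
Step 3: x=[4.5000 10.0000 14.7500 20.6250] v=[-3.0000 5.0000 -4.5000 1.7500]
Step 4: x=[3.5000 11.7500 13.6250 21.0625] v=[-2.0000 3.5000 -2.2500 0.8750]
Step 5: x=[5.7500 7.1250 18.0625 20.2813] v=[4.5000 -9.2500 8.8750 -1.5625]
Max displacement = 3.0625

Answer: 3.0625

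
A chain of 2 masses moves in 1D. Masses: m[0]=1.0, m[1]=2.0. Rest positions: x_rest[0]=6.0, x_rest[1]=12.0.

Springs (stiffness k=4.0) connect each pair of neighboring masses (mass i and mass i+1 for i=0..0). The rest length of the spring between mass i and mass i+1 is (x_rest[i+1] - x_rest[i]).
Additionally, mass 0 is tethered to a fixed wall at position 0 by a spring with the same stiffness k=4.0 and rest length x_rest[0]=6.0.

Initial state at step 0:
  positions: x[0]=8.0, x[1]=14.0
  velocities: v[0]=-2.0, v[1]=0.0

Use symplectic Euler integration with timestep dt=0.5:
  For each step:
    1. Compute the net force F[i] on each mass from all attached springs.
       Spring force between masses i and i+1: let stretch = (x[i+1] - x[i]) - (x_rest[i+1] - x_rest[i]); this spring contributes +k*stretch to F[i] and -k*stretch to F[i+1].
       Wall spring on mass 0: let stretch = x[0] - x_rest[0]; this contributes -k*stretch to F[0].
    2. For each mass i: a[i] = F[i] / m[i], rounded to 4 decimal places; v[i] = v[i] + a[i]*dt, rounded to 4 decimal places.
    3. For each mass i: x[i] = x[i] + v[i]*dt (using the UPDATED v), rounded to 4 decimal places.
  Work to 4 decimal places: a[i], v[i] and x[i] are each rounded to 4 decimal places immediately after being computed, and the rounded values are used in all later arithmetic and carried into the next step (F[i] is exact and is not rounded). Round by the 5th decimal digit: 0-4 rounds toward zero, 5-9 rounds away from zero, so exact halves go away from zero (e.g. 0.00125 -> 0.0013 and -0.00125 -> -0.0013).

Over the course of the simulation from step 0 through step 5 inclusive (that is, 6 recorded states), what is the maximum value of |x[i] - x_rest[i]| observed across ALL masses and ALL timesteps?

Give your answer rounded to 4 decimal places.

Step 0: x=[8.0000 14.0000] v=[-2.0000 0.0000]
Step 1: x=[5.0000 14.0000] v=[-6.0000 0.0000]
Step 2: x=[6.0000 12.5000] v=[2.0000 -3.0000]
Step 3: x=[7.5000 10.7500] v=[3.0000 -3.5000]
Step 4: x=[4.7500 10.3750] v=[-5.5000 -0.7500]
Step 5: x=[2.8750 10.1875] v=[-3.7500 -0.3750]
Max displacement = 3.1250

Answer: 3.1250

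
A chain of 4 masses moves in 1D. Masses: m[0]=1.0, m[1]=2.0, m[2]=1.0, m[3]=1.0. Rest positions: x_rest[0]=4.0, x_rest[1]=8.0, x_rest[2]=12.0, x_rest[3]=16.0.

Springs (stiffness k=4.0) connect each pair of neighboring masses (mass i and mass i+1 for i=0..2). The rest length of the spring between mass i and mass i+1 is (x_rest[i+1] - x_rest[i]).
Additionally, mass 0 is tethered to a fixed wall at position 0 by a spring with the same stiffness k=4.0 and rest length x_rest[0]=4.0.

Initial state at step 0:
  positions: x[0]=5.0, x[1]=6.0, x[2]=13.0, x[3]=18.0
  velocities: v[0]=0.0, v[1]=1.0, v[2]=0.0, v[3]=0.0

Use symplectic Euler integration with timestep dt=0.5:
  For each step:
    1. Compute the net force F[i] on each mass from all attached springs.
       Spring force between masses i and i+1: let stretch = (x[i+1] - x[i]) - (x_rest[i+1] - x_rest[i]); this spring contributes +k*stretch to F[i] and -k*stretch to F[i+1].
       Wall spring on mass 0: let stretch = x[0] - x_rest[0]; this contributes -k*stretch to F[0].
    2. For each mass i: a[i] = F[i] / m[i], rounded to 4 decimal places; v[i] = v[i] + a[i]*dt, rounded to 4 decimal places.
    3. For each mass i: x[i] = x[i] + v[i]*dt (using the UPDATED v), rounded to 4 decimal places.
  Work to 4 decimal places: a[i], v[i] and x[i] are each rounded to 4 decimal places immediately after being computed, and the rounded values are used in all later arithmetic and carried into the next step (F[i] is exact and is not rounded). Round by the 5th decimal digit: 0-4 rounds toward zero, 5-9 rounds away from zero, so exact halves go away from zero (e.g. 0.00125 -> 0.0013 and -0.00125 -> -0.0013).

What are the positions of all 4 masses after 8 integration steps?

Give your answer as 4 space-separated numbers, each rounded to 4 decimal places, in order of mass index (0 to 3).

Step 0: x=[5.0000 6.0000 13.0000 18.0000] v=[0.0000 1.0000 0.0000 0.0000]
Step 1: x=[1.0000 9.5000 11.0000 17.0000] v=[-8.0000 7.0000 -4.0000 -2.0000]
Step 2: x=[4.5000 9.5000 13.5000 14.0000] v=[7.0000 0.0000 5.0000 -6.0000]
Step 3: x=[8.5000 9.0000 12.5000 14.5000] v=[8.0000 -1.0000 -2.0000 1.0000]
Step 4: x=[4.5000 10.0000 10.0000 17.0000] v=[-8.0000 2.0000 -5.0000 5.0000]
Step 5: x=[1.5000 8.2500 14.5000 16.5000] v=[-6.0000 -3.5000 9.0000 -1.0000]
Step 6: x=[3.7500 6.2500 14.7500 18.0000] v=[4.5000 -4.0000 0.5000 3.0000]
Step 7: x=[4.7500 7.2500 9.7500 20.2500] v=[2.0000 2.0000 -10.0000 4.5000]
Step 8: x=[3.5000 8.2500 12.7500 16.0000] v=[-2.5000 2.0000 6.0000 -8.5000]

Answer: 3.5000 8.2500 12.7500 16.0000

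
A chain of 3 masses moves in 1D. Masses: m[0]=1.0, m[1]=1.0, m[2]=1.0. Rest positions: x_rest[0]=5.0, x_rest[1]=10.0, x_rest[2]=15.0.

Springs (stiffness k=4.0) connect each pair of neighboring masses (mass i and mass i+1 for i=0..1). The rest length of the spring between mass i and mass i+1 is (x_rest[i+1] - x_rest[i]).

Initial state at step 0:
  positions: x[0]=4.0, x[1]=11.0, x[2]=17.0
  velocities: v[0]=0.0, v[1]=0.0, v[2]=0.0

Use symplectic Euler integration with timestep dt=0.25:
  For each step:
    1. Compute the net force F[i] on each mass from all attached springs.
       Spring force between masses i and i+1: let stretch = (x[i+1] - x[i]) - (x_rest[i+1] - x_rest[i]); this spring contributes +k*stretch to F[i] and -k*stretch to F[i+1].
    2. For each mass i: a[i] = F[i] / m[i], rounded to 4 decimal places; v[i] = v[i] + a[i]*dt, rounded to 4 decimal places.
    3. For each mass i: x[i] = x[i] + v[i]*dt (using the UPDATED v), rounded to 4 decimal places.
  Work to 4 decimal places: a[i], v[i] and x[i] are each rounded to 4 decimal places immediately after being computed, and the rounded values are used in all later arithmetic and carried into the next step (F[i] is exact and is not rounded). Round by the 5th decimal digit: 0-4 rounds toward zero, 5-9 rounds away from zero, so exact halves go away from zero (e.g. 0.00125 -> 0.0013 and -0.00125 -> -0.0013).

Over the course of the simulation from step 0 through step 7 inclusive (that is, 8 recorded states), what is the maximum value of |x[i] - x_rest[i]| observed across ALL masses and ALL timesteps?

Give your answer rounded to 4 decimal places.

Answer: 2.0762

Derivation:
Step 0: x=[4.0000 11.0000 17.0000] v=[0.0000 0.0000 0.0000]
Step 1: x=[4.5000 10.7500 16.7500] v=[2.0000 -1.0000 -1.0000]
Step 2: x=[5.3125 10.4375 16.2500] v=[3.2500 -1.2500 -2.0000]
Step 3: x=[6.1563 10.2969 15.5469] v=[3.3750 -0.5625 -2.8125]
Step 4: x=[6.7852 10.4336 14.7813] v=[2.5156 0.5469 -3.0625]
Step 5: x=[7.0762 10.7452 14.1788] v=[1.1640 1.2462 -2.4102]
Step 6: x=[7.0345 10.9979 13.9679] v=[-0.1670 1.0108 -0.8438]
Step 7: x=[6.7336 11.0023 14.2645] v=[-1.2036 0.0174 1.1862]
Max displacement = 2.0762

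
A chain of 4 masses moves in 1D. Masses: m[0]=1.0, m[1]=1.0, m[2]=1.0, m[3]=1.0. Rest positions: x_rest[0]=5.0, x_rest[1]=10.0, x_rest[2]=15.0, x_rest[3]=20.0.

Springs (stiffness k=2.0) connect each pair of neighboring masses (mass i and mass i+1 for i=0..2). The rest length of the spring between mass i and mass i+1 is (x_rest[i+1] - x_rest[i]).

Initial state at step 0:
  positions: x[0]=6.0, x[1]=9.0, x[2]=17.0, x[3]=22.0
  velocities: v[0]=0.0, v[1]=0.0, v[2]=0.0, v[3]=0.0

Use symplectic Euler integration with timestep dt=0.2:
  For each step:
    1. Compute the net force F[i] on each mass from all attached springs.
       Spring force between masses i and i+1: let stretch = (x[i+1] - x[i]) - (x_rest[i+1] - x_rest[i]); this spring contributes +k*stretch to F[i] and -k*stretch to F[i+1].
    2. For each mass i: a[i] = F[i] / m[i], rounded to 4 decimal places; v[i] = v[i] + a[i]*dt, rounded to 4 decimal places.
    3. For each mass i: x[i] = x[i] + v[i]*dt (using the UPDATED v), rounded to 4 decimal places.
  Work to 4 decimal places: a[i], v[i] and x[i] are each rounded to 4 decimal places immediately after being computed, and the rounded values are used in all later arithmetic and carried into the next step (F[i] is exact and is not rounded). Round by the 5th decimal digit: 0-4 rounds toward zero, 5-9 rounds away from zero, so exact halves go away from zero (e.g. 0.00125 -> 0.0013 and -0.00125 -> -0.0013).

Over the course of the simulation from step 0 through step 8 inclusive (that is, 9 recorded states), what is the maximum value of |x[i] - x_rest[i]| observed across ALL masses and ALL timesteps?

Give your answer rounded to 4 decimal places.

Step 0: x=[6.0000 9.0000 17.0000 22.0000] v=[0.0000 0.0000 0.0000 0.0000]
Step 1: x=[5.8400 9.4000 16.7600 22.0000] v=[-0.8000 2.0000 -1.2000 0.0000]
Step 2: x=[5.5648 10.1040 16.3504 21.9808] v=[-1.3760 3.5200 -2.0480 -0.0960]
Step 3: x=[5.2527 10.9446 15.8915 21.9112] v=[-1.5603 4.2029 -2.2944 -0.3482]
Step 4: x=[4.9960 11.7256 15.5184 21.7600] v=[-1.2835 3.9049 -1.8653 -0.7561]
Step 5: x=[4.8777 12.2716 15.3412 21.5095] v=[-0.5917 2.7302 -0.8858 -1.2527]
Step 6: x=[4.9509 12.4717 15.4119 21.1655] v=[0.3659 1.0005 0.3537 -1.7200]
Step 7: x=[5.2257 12.3054 15.7077 20.7612] v=[1.3742 -0.8317 1.4791 -2.0214]
Step 8: x=[5.6669 11.8449 16.1356 20.3526] v=[2.2061 -2.3027 2.1396 -2.0428]
Max displacement = 2.4717

Answer: 2.4717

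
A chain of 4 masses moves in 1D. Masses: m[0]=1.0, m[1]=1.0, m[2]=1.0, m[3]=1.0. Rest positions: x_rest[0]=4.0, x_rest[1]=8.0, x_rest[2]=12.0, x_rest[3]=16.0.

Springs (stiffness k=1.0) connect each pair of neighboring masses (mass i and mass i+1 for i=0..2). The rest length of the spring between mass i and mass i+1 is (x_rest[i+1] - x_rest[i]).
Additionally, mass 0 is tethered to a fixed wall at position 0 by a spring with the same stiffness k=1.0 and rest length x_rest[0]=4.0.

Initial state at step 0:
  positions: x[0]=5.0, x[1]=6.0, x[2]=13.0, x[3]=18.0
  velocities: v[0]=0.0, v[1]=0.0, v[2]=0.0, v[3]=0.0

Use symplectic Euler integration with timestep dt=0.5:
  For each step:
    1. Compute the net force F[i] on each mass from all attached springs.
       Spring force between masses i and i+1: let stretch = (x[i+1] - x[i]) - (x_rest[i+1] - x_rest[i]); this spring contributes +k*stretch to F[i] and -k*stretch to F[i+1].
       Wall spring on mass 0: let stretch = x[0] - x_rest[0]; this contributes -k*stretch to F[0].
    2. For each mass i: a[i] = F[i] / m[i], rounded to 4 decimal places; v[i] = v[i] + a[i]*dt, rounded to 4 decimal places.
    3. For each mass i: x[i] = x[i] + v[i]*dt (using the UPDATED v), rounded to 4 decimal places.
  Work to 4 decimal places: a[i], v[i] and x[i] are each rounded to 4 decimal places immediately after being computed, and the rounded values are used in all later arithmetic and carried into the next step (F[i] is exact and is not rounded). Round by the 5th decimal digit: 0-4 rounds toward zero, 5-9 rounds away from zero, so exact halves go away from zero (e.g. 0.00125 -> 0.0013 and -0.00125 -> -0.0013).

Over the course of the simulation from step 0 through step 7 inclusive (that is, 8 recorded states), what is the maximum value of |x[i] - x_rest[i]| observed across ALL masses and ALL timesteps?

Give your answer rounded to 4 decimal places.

Step 0: x=[5.0000 6.0000 13.0000 18.0000] v=[0.0000 0.0000 0.0000 0.0000]
Step 1: x=[4.0000 7.5000 12.5000 17.7500] v=[-2.0000 3.0000 -1.0000 -0.5000]
Step 2: x=[2.8750 9.3750 12.0625 17.1875] v=[-2.2500 3.7500 -0.8750 -1.1250]
Step 3: x=[2.6563 10.2969 12.2344 16.3438] v=[-0.4375 1.8438 0.3438 -1.6875]
Step 4: x=[3.6837 9.7930 12.9493 15.4727] v=[2.0547 -1.0078 1.4298 -1.7422]
Step 5: x=[5.3175 8.5509 13.5060 14.9708] v=[3.2675 -2.4843 1.1134 -1.0039]
Step 6: x=[6.4303 7.7392 13.1901 15.1027] v=[2.2255 -1.6235 -0.6318 0.2637]
Step 7: x=[6.2627 7.9630 11.9896 15.7564] v=[-0.3352 0.4475 -2.4010 1.3074]
Max displacement = 2.4303

Answer: 2.4303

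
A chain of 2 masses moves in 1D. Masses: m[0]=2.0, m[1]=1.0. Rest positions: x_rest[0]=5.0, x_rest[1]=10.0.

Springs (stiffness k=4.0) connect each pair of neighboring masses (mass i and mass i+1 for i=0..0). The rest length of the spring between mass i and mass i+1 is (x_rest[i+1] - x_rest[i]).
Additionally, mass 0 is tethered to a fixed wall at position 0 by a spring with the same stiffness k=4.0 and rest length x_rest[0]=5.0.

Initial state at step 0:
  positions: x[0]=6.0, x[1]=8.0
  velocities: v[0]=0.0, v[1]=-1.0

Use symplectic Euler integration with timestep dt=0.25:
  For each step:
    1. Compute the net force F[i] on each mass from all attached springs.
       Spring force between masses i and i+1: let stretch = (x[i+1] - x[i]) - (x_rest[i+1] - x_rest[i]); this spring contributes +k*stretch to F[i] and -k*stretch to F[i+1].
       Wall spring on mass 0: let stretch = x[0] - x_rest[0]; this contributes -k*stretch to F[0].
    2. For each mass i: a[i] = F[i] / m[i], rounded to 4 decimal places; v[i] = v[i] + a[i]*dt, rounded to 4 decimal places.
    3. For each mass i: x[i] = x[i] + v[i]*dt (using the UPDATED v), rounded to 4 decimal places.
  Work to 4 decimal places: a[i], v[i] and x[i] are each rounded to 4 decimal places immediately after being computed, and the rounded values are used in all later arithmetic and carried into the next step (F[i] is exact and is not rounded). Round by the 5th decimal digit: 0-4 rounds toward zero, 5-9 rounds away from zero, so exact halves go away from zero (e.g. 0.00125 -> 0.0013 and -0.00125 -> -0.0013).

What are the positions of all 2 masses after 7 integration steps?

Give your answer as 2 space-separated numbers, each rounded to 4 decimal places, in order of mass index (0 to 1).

Answer: 4.9904 9.3964

Derivation:
Step 0: x=[6.0000 8.0000] v=[0.0000 -1.0000]
Step 1: x=[5.5000 8.5000] v=[-2.0000 2.0000]
Step 2: x=[4.6875 9.5000] v=[-3.2500 4.0000]
Step 3: x=[3.8906 10.5469] v=[-3.1875 4.1875]
Step 4: x=[3.4394 11.1797] v=[-1.8047 2.5312]
Step 5: x=[3.5259 11.1274] v=[0.3458 -0.2091]
Step 6: x=[4.1218 10.4248] v=[2.3836 -2.8106]
Step 7: x=[4.9904 9.3964] v=[3.4742 -4.1136]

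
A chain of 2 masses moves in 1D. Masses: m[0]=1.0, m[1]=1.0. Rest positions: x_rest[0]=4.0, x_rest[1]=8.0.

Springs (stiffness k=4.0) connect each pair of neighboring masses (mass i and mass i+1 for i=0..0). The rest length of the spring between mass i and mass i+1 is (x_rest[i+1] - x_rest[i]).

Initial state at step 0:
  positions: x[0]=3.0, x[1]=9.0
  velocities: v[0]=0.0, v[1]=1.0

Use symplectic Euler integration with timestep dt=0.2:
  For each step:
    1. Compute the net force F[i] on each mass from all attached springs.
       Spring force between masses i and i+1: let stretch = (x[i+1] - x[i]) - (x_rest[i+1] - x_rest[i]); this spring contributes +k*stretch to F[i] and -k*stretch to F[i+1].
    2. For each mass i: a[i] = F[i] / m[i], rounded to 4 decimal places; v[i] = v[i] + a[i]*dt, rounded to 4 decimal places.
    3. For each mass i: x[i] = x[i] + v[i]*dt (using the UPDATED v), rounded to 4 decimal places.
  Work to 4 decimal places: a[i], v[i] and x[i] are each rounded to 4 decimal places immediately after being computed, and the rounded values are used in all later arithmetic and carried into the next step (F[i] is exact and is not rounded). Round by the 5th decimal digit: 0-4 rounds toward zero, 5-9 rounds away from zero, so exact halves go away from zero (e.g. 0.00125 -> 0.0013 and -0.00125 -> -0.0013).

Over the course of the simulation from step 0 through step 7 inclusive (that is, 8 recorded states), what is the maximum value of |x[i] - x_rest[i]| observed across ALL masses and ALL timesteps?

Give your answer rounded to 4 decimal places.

Step 0: x=[3.0000 9.0000] v=[0.0000 1.0000]
Step 1: x=[3.3200 8.8800] v=[1.6000 -0.6000]
Step 2: x=[3.8896 8.5104] v=[2.8480 -1.8480]
Step 3: x=[4.5585 8.0415] v=[3.3446 -2.3446]
Step 4: x=[5.1447 7.6553] v=[2.9310 -1.9310]
Step 5: x=[5.4926 7.5074] v=[1.7395 -0.7395]
Step 6: x=[5.5229 7.6771] v=[0.1513 0.8487]
Step 7: x=[5.2578 8.1422] v=[-1.3253 2.3253]
Max displacement = 1.5229

Answer: 1.5229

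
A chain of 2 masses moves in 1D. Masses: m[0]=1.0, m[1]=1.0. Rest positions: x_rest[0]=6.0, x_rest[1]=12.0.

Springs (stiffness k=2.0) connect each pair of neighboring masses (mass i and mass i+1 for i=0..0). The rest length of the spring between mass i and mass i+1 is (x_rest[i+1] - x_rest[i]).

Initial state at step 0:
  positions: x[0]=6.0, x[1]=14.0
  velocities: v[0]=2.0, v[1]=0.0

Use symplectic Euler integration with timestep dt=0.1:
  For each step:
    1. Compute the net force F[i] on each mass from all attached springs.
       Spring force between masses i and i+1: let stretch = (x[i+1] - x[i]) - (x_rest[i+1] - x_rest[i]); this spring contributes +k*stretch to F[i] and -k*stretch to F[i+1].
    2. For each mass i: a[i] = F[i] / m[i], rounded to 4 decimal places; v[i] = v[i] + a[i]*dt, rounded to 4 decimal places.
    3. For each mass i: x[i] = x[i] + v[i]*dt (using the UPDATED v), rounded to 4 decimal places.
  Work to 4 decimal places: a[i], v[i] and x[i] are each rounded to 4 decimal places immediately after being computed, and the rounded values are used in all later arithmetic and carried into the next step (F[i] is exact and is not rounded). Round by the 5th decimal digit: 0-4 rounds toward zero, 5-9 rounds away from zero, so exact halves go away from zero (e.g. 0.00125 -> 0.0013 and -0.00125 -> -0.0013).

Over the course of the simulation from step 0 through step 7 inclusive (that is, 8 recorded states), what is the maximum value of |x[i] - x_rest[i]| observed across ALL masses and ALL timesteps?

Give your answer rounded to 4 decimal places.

Answer: 2.1268

Derivation:
Step 0: x=[6.0000 14.0000] v=[2.0000 0.0000]
Step 1: x=[6.2400 13.9600] v=[2.4000 -0.4000]
Step 2: x=[6.5144 13.8856] v=[2.7440 -0.7440]
Step 3: x=[6.8162 13.7838] v=[3.0182 -1.0182]
Step 4: x=[7.1374 13.6626] v=[3.2117 -1.2117]
Step 5: x=[7.4691 13.5309] v=[3.3167 -1.3167]
Step 6: x=[7.8020 13.3980] v=[3.3291 -1.3291]
Step 7: x=[8.1268 13.2732] v=[3.2483 -1.2483]
Max displacement = 2.1268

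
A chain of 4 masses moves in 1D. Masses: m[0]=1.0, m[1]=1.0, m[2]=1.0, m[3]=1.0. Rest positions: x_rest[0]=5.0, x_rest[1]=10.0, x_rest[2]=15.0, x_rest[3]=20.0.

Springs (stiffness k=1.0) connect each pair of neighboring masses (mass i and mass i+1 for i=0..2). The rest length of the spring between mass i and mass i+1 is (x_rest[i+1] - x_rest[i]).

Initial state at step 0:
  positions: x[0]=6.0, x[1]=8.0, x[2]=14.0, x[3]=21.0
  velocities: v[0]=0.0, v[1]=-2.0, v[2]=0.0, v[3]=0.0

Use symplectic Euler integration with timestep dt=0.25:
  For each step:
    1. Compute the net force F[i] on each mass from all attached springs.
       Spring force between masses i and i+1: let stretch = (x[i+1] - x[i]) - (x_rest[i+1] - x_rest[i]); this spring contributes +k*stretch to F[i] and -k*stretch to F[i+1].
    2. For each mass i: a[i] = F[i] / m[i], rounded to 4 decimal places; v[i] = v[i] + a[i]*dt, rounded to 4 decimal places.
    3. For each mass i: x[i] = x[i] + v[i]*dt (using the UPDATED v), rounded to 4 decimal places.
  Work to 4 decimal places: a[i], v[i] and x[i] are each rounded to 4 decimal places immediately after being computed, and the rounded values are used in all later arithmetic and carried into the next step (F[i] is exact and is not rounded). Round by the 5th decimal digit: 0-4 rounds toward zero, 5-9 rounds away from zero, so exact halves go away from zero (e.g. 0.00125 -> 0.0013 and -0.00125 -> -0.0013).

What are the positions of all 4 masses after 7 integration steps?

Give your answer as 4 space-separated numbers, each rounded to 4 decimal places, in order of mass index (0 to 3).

Step 0: x=[6.0000 8.0000 14.0000 21.0000] v=[0.0000 -2.0000 0.0000 0.0000]
Step 1: x=[5.8125 7.7500 14.0625 20.8750] v=[-0.7500 -1.0000 0.2500 -0.5000]
Step 2: x=[5.4336 7.7735 14.1563 20.6367] v=[-1.5156 0.0938 0.3750 -0.9531]
Step 3: x=[4.8885 8.0496 14.2562 20.3059] v=[-2.1806 1.1045 0.3994 -1.3232]
Step 4: x=[4.2284 8.5161 14.3463 19.9095] v=[-2.6403 1.8659 0.3602 -1.5856]
Step 5: x=[3.5238 9.0790 14.4197 19.4779] v=[-2.8184 2.2515 0.2935 -1.7264]
Step 6: x=[2.8539 9.6285 14.4754 19.0427] v=[-2.6796 2.1979 0.2229 -1.7410]
Step 7: x=[2.2949 10.0575 14.5137 18.6345] v=[-2.2360 1.7160 0.1530 -1.6328]

Answer: 2.2949 10.0575 14.5137 18.6345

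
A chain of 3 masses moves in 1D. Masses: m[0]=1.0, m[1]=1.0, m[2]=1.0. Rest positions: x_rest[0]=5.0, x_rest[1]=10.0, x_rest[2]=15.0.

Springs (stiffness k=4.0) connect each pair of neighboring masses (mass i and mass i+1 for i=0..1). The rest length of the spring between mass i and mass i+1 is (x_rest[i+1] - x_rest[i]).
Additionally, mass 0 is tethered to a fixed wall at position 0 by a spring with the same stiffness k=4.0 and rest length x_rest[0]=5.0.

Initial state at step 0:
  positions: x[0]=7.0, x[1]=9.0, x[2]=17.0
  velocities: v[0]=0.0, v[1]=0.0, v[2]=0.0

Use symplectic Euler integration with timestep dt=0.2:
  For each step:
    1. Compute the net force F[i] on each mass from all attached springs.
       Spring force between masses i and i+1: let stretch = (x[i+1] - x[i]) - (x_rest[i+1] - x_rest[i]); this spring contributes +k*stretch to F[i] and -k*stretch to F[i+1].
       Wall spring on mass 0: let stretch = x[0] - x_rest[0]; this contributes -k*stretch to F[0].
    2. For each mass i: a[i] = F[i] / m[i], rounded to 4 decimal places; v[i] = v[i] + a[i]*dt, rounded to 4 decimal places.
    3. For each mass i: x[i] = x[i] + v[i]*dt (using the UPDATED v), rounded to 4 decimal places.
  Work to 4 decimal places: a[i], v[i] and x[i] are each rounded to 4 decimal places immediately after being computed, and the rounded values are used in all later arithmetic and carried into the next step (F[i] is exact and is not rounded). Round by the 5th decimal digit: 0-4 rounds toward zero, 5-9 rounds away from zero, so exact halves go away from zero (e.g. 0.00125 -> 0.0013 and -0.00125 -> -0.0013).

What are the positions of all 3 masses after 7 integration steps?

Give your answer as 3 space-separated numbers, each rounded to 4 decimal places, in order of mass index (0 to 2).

Answer: 6.3299 8.7369 15.9069

Derivation:
Step 0: x=[7.0000 9.0000 17.0000] v=[0.0000 0.0000 0.0000]
Step 1: x=[6.2000 9.9600 16.5200] v=[-4.0000 4.8000 -2.4000]
Step 2: x=[5.0096 11.3680 15.7904] v=[-5.9520 7.0400 -3.6480]
Step 3: x=[4.0350 12.4662 15.1532] v=[-4.8730 5.4912 -3.1859]
Step 4: x=[3.7638 12.6454 14.8861] v=[-1.3560 0.8958 -1.3355]
Step 5: x=[4.3114 11.7620 15.0605] v=[2.7382 -4.4169 0.8719]
Step 6: x=[5.3613 10.2143 15.5071] v=[5.2496 -7.7386 2.2331]
Step 7: x=[6.3299 8.7369 15.9069] v=[4.8430 -7.3868 1.9989]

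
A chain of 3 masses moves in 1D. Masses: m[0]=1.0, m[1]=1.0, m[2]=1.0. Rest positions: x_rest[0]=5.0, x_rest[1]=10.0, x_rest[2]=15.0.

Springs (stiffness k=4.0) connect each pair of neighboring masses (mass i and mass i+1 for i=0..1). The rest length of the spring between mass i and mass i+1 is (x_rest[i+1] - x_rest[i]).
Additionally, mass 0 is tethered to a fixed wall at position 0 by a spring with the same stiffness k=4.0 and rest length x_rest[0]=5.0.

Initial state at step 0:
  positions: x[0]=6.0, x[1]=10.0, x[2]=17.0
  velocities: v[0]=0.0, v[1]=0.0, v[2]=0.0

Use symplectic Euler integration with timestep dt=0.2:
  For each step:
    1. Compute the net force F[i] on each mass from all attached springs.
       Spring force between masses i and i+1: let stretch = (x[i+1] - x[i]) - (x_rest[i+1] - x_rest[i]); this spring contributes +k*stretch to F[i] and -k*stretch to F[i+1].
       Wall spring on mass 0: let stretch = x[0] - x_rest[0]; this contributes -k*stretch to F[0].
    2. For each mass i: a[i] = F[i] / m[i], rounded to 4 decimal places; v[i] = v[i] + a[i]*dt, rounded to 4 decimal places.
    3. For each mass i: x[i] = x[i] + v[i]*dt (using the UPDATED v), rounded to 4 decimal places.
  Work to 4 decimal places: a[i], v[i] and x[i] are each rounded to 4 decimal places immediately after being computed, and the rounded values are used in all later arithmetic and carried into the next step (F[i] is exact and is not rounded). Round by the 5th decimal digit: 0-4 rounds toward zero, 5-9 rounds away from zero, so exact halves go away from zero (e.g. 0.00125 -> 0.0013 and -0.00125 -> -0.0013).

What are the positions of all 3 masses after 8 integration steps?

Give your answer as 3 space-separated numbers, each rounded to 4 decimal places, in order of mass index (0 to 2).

Step 0: x=[6.0000 10.0000 17.0000] v=[0.0000 0.0000 0.0000]
Step 1: x=[5.6800 10.4800 16.6800] v=[-1.6000 2.4000 -1.6000]
Step 2: x=[5.2192 11.1840 16.1680] v=[-2.3040 3.5200 -2.5600]
Step 3: x=[4.8777 11.7311 15.6586] v=[-1.7075 2.7354 -2.5472]
Step 4: x=[4.8523 11.8100 15.3208] v=[-0.1269 0.3947 -1.6892]
Step 5: x=[5.1638 11.3374 15.2212] v=[1.5574 -2.3628 -0.4978]
Step 6: x=[5.6368 10.4985 15.3002] v=[2.3652 -4.1946 0.3952]
Step 7: x=[5.9858 9.6500 15.4110] v=[1.7451 -4.2426 0.5538]
Step 8: x=[5.9634 9.1370 15.4000] v=[-0.1122 -2.5652 -0.0550]

Answer: 5.9634 9.1370 15.4000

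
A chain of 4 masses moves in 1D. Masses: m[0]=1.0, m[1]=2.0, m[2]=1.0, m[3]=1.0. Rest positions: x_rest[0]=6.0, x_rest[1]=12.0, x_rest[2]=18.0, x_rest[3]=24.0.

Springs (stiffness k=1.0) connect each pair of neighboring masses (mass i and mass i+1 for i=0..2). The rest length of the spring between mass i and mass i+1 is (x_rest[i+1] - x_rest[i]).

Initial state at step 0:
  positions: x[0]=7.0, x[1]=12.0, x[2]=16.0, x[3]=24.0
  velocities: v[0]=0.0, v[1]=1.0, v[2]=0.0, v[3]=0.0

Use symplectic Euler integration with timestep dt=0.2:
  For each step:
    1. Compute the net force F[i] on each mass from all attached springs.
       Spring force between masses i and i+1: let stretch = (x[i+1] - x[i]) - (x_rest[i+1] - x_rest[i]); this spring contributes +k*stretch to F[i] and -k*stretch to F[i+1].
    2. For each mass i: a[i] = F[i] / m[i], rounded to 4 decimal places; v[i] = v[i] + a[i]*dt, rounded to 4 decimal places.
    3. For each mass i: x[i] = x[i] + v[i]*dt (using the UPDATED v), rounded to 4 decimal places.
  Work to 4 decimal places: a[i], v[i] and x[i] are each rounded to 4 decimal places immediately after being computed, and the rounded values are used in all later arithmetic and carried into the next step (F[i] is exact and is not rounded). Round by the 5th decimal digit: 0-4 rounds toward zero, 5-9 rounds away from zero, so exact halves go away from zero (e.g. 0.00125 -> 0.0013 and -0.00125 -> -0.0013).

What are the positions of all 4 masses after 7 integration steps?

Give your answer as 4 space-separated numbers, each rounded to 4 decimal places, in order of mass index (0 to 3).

Step 0: x=[7.0000 12.0000 16.0000 24.0000] v=[0.0000 1.0000 0.0000 0.0000]
Step 1: x=[6.9600 12.1800 16.1600 23.9200] v=[-0.2000 0.9000 0.8000 -0.4000]
Step 2: x=[6.8888 12.3352 16.4712 23.7696] v=[-0.3560 0.7760 1.5560 -0.7520]
Step 3: x=[6.7955 12.4642 16.9089 23.5673] v=[-0.4667 0.6450 2.1885 -1.0117]
Step 4: x=[6.6889 12.5687 17.4351 23.3386] v=[-0.5330 0.5226 2.6312 -1.1434]
Step 5: x=[6.5775 12.6530 18.0028 23.1138] v=[-0.5570 0.4213 2.8386 -1.1241]
Step 6: x=[6.4691 12.7227 18.5610 22.9245] v=[-0.5419 0.3487 2.7908 -0.9463]
Step 7: x=[6.3709 12.7841 19.0602 22.8007] v=[-0.4912 0.3072 2.4958 -0.6190]

Answer: 6.3709 12.7841 19.0602 22.8007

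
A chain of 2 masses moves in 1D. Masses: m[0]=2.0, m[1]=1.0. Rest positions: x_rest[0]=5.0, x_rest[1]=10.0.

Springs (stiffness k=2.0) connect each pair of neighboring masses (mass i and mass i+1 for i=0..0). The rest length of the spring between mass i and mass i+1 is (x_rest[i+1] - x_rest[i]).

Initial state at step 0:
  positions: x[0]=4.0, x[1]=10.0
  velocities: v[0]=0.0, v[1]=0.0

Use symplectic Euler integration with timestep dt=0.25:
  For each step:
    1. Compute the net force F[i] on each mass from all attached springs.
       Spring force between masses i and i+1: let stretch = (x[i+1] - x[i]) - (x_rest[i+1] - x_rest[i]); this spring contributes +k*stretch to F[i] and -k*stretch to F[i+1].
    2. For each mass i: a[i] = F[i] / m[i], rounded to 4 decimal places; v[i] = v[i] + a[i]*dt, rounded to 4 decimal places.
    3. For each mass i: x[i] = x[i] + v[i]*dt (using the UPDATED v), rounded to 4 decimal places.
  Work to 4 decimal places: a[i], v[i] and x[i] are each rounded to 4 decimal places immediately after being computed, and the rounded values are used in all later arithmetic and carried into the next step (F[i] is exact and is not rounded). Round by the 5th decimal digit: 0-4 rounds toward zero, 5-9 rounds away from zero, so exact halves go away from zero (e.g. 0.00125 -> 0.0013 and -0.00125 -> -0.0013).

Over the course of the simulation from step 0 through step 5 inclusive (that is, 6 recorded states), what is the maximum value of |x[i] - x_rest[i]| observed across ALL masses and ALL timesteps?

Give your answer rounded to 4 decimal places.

Answer: 1.1705

Derivation:
Step 0: x=[4.0000 10.0000] v=[0.0000 0.0000]
Step 1: x=[4.0625 9.8750] v=[0.2500 -0.5000]
Step 2: x=[4.1758 9.6484] v=[0.4531 -0.9063]
Step 3: x=[4.3186 9.3628] v=[0.5713 -1.1426]
Step 4: x=[4.4642 9.0716] v=[0.5824 -1.1647]
Step 5: x=[4.5853 8.8295] v=[0.4843 -0.9684]
Max displacement = 1.1705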